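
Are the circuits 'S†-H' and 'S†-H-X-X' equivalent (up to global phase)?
Yes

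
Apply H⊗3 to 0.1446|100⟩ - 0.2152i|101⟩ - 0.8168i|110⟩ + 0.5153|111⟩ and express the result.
(0.2333 - 0.3649i)|000⟩ + (-0.1311 - 0.2127i)|001⟩ + (-0.1311 + 0.2127i)|010⟩ + (0.2333 + 0.3649i)|011⟩ + (-0.2333 + 0.3649i)|100⟩ + (0.1311 + 0.2127i)|101⟩ + (0.1311 - 0.2127i)|110⟩ + (-0.2333 - 0.3649i)|111⟩

H⊗3 gives amp(|y⟩) = (1/2√2) Σ_x (−1)^(x·y) amp(|x⟩), where x·y is the number of positions in which both x and y have a 1.
|000⟩: (0.1446 - 0.2152i - 0.8168i + 0.5153)/(2√2) = (0.2333 - 0.3649i)
|001⟩: (0.1446 + 0.2152i - 0.8168i - 0.5153)/(2√2) = (-0.1311 - 0.2127i)
|010⟩: (0.1446 - 0.2152i + 0.8168i - 0.5153)/(2√2) = (-0.1311 + 0.2127i)
|011⟩: (0.1446 + 0.2152i + 0.8168i + 0.5153)/(2√2) = (0.2333 + 0.3649i)
|100⟩: (-0.1446 + 0.2152i + 0.8168i - 0.5153)/(2√2) = (-0.2333 + 0.3649i)
|101⟩: (-0.1446 - 0.2152i + 0.8168i + 0.5153)/(2√2) = (0.1311 + 0.2127i)
|110⟩: (-0.1446 + 0.2152i - 0.8168i + 0.5153)/(2√2) = (0.1311 - 0.2127i)
|111⟩: (-0.1446 - 0.2152i - 0.8168i - 0.5153)/(2√2) = (-0.2333 - 0.3649i)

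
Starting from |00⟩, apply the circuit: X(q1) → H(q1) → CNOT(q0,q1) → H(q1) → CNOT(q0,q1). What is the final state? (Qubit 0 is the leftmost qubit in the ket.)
|01⟩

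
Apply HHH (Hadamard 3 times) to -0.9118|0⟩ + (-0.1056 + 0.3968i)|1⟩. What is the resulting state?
(-0.7194 + 0.2806i)|0⟩ + (-0.5701 - 0.2806i)|1⟩

H² = I, so H^3 = H: a single Hadamard. With (a, b) = (-0.9118, (-0.1056 + 0.3968i)), H gives ((a + b)/√2, (a − b)/√2) = ((-0.7194 + 0.2806i), (-0.5701 - 0.2806i)).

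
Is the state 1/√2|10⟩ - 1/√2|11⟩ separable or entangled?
Separable

Writing the state as a|00⟩ + b|01⟩ + c|10⟩ + d|11⟩, it is a product state iff ad − bc = 0.
Here (a, b, c, d) = (0, 0, 1/√2, -1/√2): ad − bc = (0)(-1/√2) − (0)(1/√2) = 0, so the state is separable.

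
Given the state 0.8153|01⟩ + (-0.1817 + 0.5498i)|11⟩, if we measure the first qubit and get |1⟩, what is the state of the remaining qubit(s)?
(-0.3138 + 0.9495i)|1⟩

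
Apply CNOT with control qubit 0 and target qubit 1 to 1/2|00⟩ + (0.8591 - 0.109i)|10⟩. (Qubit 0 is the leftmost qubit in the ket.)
1/2|00⟩ + (0.8591 - 0.109i)|11⟩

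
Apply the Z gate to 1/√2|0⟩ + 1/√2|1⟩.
1/√2|0⟩ - 1/√2|1⟩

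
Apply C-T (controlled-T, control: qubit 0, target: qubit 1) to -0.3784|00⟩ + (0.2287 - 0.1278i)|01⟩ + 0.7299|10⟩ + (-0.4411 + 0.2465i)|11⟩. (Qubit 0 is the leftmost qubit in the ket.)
-0.3784|00⟩ + (0.2287 - 0.1278i)|01⟩ + 0.7299|10⟩ + (-0.4862 - 0.1376i)|11⟩

C-T leaves the control-|0⟩ kets |00⟩, |01⟩ unchanged and applies T to qubit 1 on the control-|1⟩ pair (|10⟩, |11⟩).
T = [[1, 0], [0, (1/√2 + (1/√2)i)]].
With a = amp(|10⟩) = 0.7299 and b = amp(|11⟩) = (-0.4411 + 0.2465i):
new amp(|10⟩) = (1)·a = 0.7299
new amp(|11⟩) = (1/√2 + (1/√2)i)·b = (-0.4862 - 0.1376i)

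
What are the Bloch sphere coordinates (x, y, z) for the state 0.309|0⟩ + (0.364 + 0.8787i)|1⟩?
(0.225, 0.543, -0.8091)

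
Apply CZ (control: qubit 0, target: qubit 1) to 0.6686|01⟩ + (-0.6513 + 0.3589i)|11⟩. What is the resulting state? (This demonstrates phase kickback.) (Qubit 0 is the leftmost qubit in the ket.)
0.6686|01⟩ + (0.6513 - 0.3589i)|11⟩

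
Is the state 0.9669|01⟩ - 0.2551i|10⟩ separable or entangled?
Entangled

Writing the state as a|00⟩ + b|01⟩ + c|10⟩ + d|11⟩, it is a product state iff ad − bc = 0.
Here (a, b, c, d) = (0, 0.9669, -0.2551i, 0): ad − bc = (0)(0) − (0.9669)(-0.2551i) = 0.2467i ≠ 0, so the state is entangled.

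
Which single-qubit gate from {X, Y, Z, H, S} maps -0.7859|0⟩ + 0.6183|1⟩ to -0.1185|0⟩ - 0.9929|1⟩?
H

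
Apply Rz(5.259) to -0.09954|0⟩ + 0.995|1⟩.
(0.08677 + 0.04877i)|0⟩ + (-0.8674 + 0.4876i)|1⟩

Rz(5.259) = [[e^(−iθ/2), 0], [0, e^(iθ/2)]] with e^(±iθ/2) = cos(θ/2) ± i·sin(θ/2); θ = 5.259, cos(θ/2) ≈ -0.871721, sin(θ/2) ≈ 0.490003.
With a = amp(|0⟩) = -0.09954 and b = amp(|1⟩) = 0.995:
new amp(|0⟩) = (-0.871721 - 0.490003i)·a = (0.08677 + 0.04877i)
new amp(|1⟩) = (-0.871721 + 0.490003i)·b = (-0.8674 + 0.4876i)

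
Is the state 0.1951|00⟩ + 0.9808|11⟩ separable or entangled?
Entangled

Writing the state as a|00⟩ + b|01⟩ + c|10⟩ + d|11⟩, it is a product state iff ad − bc = 0.
Here (a, b, c, d) = (0.1951, 0, 0, 0.9808): ad − bc = (0.1951)(0.9808) − (0)(0) = 0.1914 ≠ 0, so the state is entangled.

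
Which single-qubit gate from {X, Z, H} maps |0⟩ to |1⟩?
X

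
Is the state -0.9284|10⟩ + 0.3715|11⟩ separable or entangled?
Separable

Writing the state as a|00⟩ + b|01⟩ + c|10⟩ + d|11⟩, it is a product state iff ad − bc = 0.
Here (a, b, c, d) = (0, 0, -0.9284, 0.3715): ad − bc = (0)(0.3715) − (0)(-0.9284) = 0, so the state is separable.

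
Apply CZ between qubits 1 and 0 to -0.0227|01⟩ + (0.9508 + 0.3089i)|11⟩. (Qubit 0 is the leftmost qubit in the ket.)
-0.0227|01⟩ + (-0.9508 - 0.3089i)|11⟩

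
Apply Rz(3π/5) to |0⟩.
(0.5878 - 0.809i)|0⟩

Rz(3π/5) = [[e^(−iθ/2), 0], [0, e^(iθ/2)]] with e^(±iθ/2) = cos(θ/2) ± i·sin(θ/2); θ = 3π/5, cos(θ/2) ≈ 0.587785, sin(θ/2) ≈ 0.809017.
With a = amp(|0⟩) = 1 and b = amp(|1⟩) = 0:
new amp(|0⟩) = (0.587785 - 0.809017i)·a = (0.5878 - 0.809i)
new amp(|1⟩) = (0.587785 + 0.809017i)·b = 0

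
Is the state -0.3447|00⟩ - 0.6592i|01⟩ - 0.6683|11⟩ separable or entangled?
Entangled

Writing the state as a|00⟩ + b|01⟩ + c|10⟩ + d|11⟩, it is a product state iff ad − bc = 0.
Here (a, b, c, d) = (-0.3447, -0.6592i, 0, -0.6683): ad − bc = (-0.3447)(-0.6683) − (-0.6592i)(0) = 0.2304 ≠ 0, so the state is entangled.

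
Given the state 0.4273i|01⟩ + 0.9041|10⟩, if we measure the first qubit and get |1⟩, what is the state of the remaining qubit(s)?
|0⟩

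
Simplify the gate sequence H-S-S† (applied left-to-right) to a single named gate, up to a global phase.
H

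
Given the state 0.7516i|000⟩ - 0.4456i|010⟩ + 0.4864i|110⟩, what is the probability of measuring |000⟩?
0.5649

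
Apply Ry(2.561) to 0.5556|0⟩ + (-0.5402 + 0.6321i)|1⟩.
(0.6766 - 0.6057i)|0⟩ + (0.3777 + 0.1809i)|1⟩

Ry(2.561) = [[cos(θ/2), −sin(θ/2)], [sin(θ/2), cos(θ/2)]]; θ = 2.561, cos(θ/2) ≈ 0.286236, sin(θ/2) ≈ 0.958159.
With a = amp(|0⟩) = 0.5556 and b = amp(|1⟩) = (-0.5402 + 0.6321i):
new amp(|0⟩) = (0.286236)·a + (-0.958159)·b = (0.6766 - 0.6057i)
new amp(|1⟩) = (0.958159)·a + (0.286236)·b = (0.3777 + 0.1809i)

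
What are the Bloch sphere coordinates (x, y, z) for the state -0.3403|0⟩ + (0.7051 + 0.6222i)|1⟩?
(-0.4799, -0.4235, -0.7685)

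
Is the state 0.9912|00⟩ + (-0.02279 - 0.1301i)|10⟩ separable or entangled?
Separable

Writing the state as a|00⟩ + b|01⟩ + c|10⟩ + d|11⟩, it is a product state iff ad − bc = 0.
Here (a, b, c, d) = (0.9912, 0, (-0.02279 - 0.1301i), 0): ad − bc = (0.9912)(0) − (0)(-0.02279 - 0.1301i) = 0, so the state is separable.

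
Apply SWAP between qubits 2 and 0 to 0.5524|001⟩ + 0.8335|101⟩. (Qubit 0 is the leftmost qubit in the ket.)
0.5524|100⟩ + 0.8335|101⟩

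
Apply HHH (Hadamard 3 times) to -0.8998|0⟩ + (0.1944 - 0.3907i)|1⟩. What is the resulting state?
(-0.4988 - 0.2763i)|0⟩ + (-0.7737 + 0.2763i)|1⟩

H² = I, so H^3 = H: a single Hadamard. With (a, b) = (-0.8998, (0.1944 - 0.3907i)), H gives ((a + b)/√2, (a − b)/√2) = ((-0.4988 - 0.2763i), (-0.7737 + 0.2763i)).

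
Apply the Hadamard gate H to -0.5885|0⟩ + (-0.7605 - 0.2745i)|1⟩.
(-0.9539 - 0.1941i)|0⟩ + (0.1216 + 0.1941i)|1⟩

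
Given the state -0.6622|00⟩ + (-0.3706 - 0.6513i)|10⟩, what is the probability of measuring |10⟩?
0.5615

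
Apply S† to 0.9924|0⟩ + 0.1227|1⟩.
0.9924|0⟩ - 0.1227i|1⟩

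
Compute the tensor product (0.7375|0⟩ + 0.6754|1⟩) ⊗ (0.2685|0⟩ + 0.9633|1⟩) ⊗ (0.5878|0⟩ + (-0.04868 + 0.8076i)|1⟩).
0.1164|000⟩ + (-0.00964 + 0.1599i)|001⟩ + 0.4176|010⟩ + (-0.03458 + 0.5737i)|011⟩ + 0.1066|100⟩ + (-0.008828 + 0.1465i)|101⟩ + 0.3824|110⟩ + (-0.03167 + 0.5254i)|111⟩

amp(|b₁b₂…⟩) = product of the factor amplitudes for bits b₁, b₂, …; only kets whose every factor amplitude is nonzero survive.
|000⟩: (0.7375)(0.2685)(0.5878) = 0.1164
|001⟩: (0.7375)(0.2685)(-0.04868 + 0.8076i) = (-0.00964 + 0.1599i)
|010⟩: (0.7375)(0.9633)(0.5878) = 0.4176
|011⟩: (0.7375)(0.9633)(-0.04868 + 0.8076i) = (-0.03458 + 0.5737i)
|100⟩: (0.6754)(0.2685)(0.5878) = 0.1066
|101⟩: (0.6754)(0.2685)(-0.04868 + 0.8076i) = (-0.008828 + 0.1465i)
|110⟩: (0.6754)(0.9633)(0.5878) = 0.3824
|111⟩: (0.6754)(0.9633)(-0.04868 + 0.8076i) = (-0.03167 + 0.5254i)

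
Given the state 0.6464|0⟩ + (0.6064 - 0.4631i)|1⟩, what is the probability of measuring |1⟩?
0.5822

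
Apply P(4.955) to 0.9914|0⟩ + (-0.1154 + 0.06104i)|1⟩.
0.9914|0⟩ + (0.03153 + 0.1267i)|1⟩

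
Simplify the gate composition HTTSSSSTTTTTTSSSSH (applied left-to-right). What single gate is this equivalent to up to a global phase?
I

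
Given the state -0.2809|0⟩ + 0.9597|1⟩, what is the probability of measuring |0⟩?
0.0789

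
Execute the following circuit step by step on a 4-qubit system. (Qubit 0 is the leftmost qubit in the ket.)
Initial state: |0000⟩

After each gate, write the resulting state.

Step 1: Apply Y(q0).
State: i|1000⟩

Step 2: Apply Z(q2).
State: i|1000⟩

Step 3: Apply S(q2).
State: i|1000⟩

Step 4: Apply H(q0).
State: (1/√2)i|0000⟩ - (1/√2)i|1000⟩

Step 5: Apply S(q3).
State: (1/√2)i|0000⟩ - (1/√2)i|1000⟩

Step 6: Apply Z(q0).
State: (1/√2)i|0000⟩ + (1/√2)i|1000⟩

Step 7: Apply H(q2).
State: (1/2)i|0000⟩ + (1/2)i|0010⟩ + (1/2)i|1000⟩ + (1/2)i|1010⟩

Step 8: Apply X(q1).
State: (1/2)i|0100⟩ + (1/2)i|0110⟩ + (1/2)i|1100⟩ + (1/2)i|1110⟩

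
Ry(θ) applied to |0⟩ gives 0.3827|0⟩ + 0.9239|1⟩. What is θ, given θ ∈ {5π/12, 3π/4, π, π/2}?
3π/4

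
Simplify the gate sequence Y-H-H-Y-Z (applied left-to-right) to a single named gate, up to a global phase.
Z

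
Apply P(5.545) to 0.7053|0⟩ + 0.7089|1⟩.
0.7053|0⟩ + (0.5244 - 0.4771i)|1⟩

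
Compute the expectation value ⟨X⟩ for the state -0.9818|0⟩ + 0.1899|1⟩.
-0.3729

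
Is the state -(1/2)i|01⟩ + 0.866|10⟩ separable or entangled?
Entangled

Writing the state as a|00⟩ + b|01⟩ + c|10⟩ + d|11⟩, it is a product state iff ad − bc = 0.
Here (a, b, c, d) = (0, -(1/2)i, 0.866, 0): ad − bc = (0)(0) − (-(1/2)i)(0.866) = 0.433i ≠ 0, so the state is entangled.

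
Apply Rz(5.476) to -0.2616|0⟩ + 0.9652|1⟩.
(0.2406 + 0.1027i)|0⟩ + (-0.8877 + 0.3791i)|1⟩

Rz(5.476) = [[e^(−iθ/2), 0], [0, e^(iθ/2)]] with e^(±iθ/2) = cos(θ/2) ± i·sin(θ/2); θ = 5.476, cos(θ/2) ≈ -0.919656, sin(θ/2) ≈ 0.392725.
With a = amp(|0⟩) = -0.2616 and b = amp(|1⟩) = 0.9652:
new amp(|0⟩) = (-0.919656 - 0.392725i)·a = (0.2406 + 0.1027i)
new amp(|1⟩) = (-0.919656 + 0.392725i)·b = (-0.8877 + 0.3791i)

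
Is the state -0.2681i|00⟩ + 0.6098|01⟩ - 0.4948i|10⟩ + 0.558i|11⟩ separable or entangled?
Entangled

Writing the state as a|00⟩ + b|01⟩ + c|10⟩ + d|11⟩, it is a product state iff ad − bc = 0.
Here (a, b, c, d) = (-0.2681i, 0.6098, -0.4948i, 0.558i): ad − bc = (-0.2681i)(0.558i) − (0.6098)(-0.4948i) = (0.1496 + 0.3017i) ≠ 0, so the state is entangled.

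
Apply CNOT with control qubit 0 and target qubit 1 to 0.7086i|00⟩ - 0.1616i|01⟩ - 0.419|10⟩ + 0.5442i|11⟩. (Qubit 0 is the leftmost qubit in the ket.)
0.7086i|00⟩ - 0.1616i|01⟩ + 0.5442i|10⟩ - 0.419|11⟩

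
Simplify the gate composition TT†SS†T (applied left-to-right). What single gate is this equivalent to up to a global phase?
T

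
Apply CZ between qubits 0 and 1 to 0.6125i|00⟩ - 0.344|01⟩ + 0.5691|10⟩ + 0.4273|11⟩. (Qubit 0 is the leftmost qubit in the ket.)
0.6125i|00⟩ - 0.344|01⟩ + 0.5691|10⟩ - 0.4273|11⟩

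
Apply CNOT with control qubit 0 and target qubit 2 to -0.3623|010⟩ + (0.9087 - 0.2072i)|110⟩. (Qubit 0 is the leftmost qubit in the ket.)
-0.3623|010⟩ + (0.9087 - 0.2072i)|111⟩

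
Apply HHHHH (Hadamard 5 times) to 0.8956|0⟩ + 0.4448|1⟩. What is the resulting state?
0.9478|0⟩ + 0.3188|1⟩

H² = I, so H^5 = H: a single Hadamard. With (a, b) = (0.8956, 0.4448), H gives ((a + b)/√2, (a − b)/√2) = (0.9478, 0.3188).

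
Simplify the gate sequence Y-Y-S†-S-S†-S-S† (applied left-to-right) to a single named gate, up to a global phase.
S†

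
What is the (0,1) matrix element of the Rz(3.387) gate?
0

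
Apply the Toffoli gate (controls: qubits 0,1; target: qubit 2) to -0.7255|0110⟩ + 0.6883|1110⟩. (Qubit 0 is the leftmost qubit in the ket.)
-0.7255|0110⟩ + 0.6883|1100⟩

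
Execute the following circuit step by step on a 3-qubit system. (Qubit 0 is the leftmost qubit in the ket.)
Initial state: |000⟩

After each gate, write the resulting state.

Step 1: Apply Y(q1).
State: i|010⟩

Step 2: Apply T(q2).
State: i|010⟩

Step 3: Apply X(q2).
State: i|011⟩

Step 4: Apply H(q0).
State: (1/√2)i|011⟩ + (1/√2)i|111⟩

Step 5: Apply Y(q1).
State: 1/√2|001⟩ + 1/√2|101⟩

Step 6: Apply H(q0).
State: |001⟩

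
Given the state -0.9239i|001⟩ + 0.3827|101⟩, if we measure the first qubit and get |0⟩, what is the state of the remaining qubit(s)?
-i|01⟩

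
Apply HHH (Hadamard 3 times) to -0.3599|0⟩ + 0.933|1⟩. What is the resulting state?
0.4052|0⟩ - 0.9142|1⟩

H² = I, so H^3 = H: a single Hadamard. With (a, b) = (-0.3599, 0.933), H gives ((a + b)/√2, (a − b)/√2) = (0.4052, -0.9142).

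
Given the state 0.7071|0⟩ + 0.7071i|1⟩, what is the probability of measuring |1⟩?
0.5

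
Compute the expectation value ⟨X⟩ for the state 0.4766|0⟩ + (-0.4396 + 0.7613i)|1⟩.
-0.419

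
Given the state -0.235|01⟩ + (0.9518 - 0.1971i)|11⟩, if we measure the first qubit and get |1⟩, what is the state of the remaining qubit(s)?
(0.9792 - 0.2028i)|1⟩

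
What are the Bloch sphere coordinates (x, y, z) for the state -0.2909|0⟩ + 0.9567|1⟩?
(-0.5566, 0, -0.8307)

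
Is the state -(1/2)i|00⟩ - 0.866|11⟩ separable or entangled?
Entangled

Writing the state as a|00⟩ + b|01⟩ + c|10⟩ + d|11⟩, it is a product state iff ad − bc = 0.
Here (a, b, c, d) = (-(1/2)i, 0, 0, -0.866): ad − bc = (-(1/2)i)(-0.866) − (0)(0) = 0.433i ≠ 0, so the state is entangled.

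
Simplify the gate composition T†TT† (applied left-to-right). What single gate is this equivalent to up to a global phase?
T†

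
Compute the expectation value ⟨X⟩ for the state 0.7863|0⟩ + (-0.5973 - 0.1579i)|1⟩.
-0.9393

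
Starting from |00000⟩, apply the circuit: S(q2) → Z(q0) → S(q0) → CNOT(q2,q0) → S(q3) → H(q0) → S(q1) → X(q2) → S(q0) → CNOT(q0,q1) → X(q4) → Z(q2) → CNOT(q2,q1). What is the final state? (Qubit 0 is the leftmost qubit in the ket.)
-1/√2|01101⟩ - (1/√2)i|10101⟩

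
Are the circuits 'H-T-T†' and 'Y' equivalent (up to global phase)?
No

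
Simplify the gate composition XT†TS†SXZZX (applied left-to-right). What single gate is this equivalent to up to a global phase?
X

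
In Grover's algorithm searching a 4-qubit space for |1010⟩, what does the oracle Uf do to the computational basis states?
Uf|x⟩ = -|x⟩ if x = 1010, else |x⟩ (phase flip on target)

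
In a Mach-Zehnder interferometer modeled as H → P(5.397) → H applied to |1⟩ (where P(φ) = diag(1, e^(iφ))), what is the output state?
(0.1838 + 0.3873i)|0⟩ + (0.8162 - 0.3873i)|1⟩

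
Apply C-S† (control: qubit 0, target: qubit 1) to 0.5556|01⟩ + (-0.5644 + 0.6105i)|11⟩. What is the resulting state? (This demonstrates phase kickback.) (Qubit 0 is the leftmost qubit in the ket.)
0.5556|01⟩ + (0.6105 + 0.5644i)|11⟩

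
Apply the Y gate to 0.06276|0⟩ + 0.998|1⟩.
-0.998i|0⟩ + 0.06276i|1⟩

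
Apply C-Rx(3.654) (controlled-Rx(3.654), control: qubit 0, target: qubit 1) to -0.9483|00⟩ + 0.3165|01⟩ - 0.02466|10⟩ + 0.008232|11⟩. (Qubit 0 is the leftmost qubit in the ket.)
-0.9483|00⟩ + 0.3165|01⟩ + (0.006249 - 0.007963i)|10⟩ + (-0.002086 + 0.02386i)|11⟩

C-Rx(3.654) leaves the control-|0⟩ kets |00⟩, |01⟩ unchanged and applies Rx(3.654) to qubit 1 on the control-|1⟩ pair (|10⟩, |11⟩).
Rx(3.654) = [[cos(θ/2), −i·sin(θ/2)], [−i·sin(θ/2), cos(θ/2)]]; θ = 3.654, cos(θ/2) ≈ -0.25341, sin(θ/2) ≈ 0.967359.
With a = amp(|10⟩) = -0.02466 and b = amp(|11⟩) = 0.008232:
new amp(|10⟩) = (-0.25341)·a + (-0.967359i)·b = (0.006249 - 0.007963i)
new amp(|11⟩) = (-0.967359i)·a + (-0.25341)·b = (-0.002086 + 0.02386i)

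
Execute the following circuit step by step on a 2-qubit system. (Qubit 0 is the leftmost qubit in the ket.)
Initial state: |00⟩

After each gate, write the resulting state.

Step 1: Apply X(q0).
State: |10⟩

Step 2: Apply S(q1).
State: |10⟩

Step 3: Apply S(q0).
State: i|10⟩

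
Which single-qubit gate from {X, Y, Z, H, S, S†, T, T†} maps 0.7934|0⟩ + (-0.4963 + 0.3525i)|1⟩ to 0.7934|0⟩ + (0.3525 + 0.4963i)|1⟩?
S†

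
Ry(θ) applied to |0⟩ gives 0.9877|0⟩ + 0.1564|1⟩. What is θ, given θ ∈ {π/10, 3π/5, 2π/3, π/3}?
π/10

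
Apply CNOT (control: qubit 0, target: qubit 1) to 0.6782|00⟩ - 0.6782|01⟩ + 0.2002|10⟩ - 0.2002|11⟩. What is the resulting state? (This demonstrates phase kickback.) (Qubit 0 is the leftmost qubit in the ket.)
0.6782|00⟩ - 0.6782|01⟩ - 0.2002|10⟩ + 0.2002|11⟩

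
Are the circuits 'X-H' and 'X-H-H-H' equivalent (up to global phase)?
Yes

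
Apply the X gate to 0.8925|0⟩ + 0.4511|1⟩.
0.4511|0⟩ + 0.8925|1⟩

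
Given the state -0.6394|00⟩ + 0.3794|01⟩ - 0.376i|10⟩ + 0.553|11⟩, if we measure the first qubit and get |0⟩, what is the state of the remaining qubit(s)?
-0.86|0⟩ + 0.5103|1⟩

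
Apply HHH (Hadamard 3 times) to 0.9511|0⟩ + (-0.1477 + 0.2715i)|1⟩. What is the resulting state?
(0.5681 + 0.192i)|0⟩ + (0.777 - 0.192i)|1⟩

H² = I, so H^3 = H: a single Hadamard. With (a, b) = (0.9511, (-0.1477 + 0.2715i)), H gives ((a + b)/√2, (a − b)/√2) = ((0.5681 + 0.192i), (0.777 - 0.192i)).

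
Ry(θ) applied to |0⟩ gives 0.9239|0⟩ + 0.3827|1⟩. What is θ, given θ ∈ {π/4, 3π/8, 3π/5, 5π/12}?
π/4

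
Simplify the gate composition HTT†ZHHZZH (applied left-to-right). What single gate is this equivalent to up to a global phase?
X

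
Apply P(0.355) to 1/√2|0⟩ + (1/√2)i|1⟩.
1/√2|0⟩ + (-0.2458 + 0.663i)|1⟩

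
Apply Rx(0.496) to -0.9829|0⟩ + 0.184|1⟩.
(-0.9528 - 0.04517i)|0⟩ + (0.1784 + 0.2413i)|1⟩

Rx(0.496) = [[cos(θ/2), −i·sin(θ/2)], [−i·sin(θ/2), cos(θ/2)]]; θ = 0.496, cos(θ/2) ≈ 0.969405, sin(θ/2) ≈ 0.245466.
With a = amp(|0⟩) = -0.9829 and b = amp(|1⟩) = 0.184:
new amp(|0⟩) = (0.969405)·a + (-0.245466i)·b = (-0.9528 - 0.04517i)
new amp(|1⟩) = (-0.245466i)·a + (0.969405)·b = (0.1784 + 0.2413i)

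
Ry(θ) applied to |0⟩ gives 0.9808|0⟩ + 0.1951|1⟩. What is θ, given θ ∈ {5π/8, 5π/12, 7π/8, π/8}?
π/8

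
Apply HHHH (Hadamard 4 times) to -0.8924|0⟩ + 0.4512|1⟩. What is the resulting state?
-0.8924|0⟩ + 0.4512|1⟩

H² = I, so an even number of Hadamards cancels: H^4 = I and the state is unchanged.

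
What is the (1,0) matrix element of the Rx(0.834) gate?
-0.405i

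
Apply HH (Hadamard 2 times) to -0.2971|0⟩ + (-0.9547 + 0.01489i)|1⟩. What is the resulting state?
-0.2971|0⟩ + (-0.9547 + 0.01489i)|1⟩

H² = I, so an even number of Hadamards cancels: H^2 = I and the state is unchanged.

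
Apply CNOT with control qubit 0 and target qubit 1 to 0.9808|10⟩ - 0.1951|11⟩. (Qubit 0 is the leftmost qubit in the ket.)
-0.1951|10⟩ + 0.9808|11⟩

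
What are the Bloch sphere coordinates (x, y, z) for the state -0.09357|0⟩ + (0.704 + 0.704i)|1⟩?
(-0.1317, -0.1317, -0.9825)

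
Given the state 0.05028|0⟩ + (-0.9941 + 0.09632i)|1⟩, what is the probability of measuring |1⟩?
0.9975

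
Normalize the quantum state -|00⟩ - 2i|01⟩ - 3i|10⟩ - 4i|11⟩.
-0.1826|00⟩ - 0.3651i|01⟩ - 0.5477i|10⟩ - 0.7303i|11⟩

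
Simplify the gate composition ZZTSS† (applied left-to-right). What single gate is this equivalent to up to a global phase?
T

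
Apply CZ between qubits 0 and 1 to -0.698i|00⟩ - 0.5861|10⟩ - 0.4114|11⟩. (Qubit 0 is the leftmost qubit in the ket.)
-0.698i|00⟩ - 0.5861|10⟩ + 0.4114|11⟩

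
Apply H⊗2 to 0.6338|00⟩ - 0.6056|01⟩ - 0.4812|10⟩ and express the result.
-0.2265|00⟩ + 0.3791|01⟩ + 0.2547|10⟩ + 0.8603|11⟩

H⊗2 gives amp(|y⟩) = (1/2) Σ_x (−1)^(x·y) amp(|x⟩), where x·y is the number of positions in which both x and y have a 1.
|00⟩: (0.6338 - 0.6056 - 0.4812)/2 = -0.2265
|01⟩: (0.6338 + 0.6056 - 0.4812)/2 = 0.3791
|10⟩: (0.6338 - 0.6056 + 0.4812)/2 = 0.2547
|11⟩: (0.6338 + 0.6056 + 0.4812)/2 = 0.8603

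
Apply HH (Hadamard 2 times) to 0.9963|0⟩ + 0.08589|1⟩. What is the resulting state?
0.9963|0⟩ + 0.08589|1⟩

H² = I, so an even number of Hadamards cancels: H^2 = I and the state is unchanged.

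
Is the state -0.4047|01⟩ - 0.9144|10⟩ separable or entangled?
Entangled

Writing the state as a|00⟩ + b|01⟩ + c|10⟩ + d|11⟩, it is a product state iff ad − bc = 0.
Here (a, b, c, d) = (0, -0.4047, -0.9144, 0): ad − bc = (0)(0) − (-0.4047)(-0.9144) = -0.3701 ≠ 0, so the state is entangled.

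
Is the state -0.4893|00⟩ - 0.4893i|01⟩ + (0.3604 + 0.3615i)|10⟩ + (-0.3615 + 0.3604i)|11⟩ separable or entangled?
Separable

Writing the state as a|00⟩ + b|01⟩ + c|10⟩ + d|11⟩, it is a product state iff ad − bc = 0.
Here (a, b, c, d) = (-0.4893, -0.4893i, (0.3604 + 0.3615i), (-0.3615 + 0.3604i)): ad − bc = (-0.4893)(-0.3615 + 0.3604i) − (-0.4893i)(0.3604 + 0.3615i) = 0, so the state is separable.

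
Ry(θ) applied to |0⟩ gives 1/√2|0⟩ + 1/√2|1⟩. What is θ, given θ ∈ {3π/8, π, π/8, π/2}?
π/2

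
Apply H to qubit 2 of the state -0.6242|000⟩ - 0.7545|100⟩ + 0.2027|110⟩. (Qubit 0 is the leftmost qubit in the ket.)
-0.4414|000⟩ - 0.4414|001⟩ - 0.5335|100⟩ - 0.5335|101⟩ + 0.1433|110⟩ + 0.1433|111⟩

H on qubit 2 mixes each pair of kets that differ only in qubit 2: amplitudes (a, b) of (|…0…⟩, |…1…⟩) become ((a + b)/√2, (a − b)/√2). Kets absent from the input have amplitude 0.
(|000⟩, |001⟩): (a, b) = (-0.6242, 0) → (-0.4414, -0.4414)
(|100⟩, |101⟩): (a, b) = (-0.7545, 0) → (-0.5335, -0.5335)
(|110⟩, |111⟩): (a, b) = (0.2027, 0) → (0.1433, 0.1433)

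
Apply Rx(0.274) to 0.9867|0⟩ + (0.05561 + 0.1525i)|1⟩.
(0.9983 - 0.007595i)|0⟩ + (0.05509 + 0.01632i)|1⟩

Rx(0.274) = [[cos(θ/2), −i·sin(θ/2)], [−i·sin(θ/2), cos(θ/2)]]; θ = 0.274, cos(θ/2) ≈ 0.99063, sin(θ/2) ≈ 0.136572.
With a = amp(|0⟩) = 0.9867 and b = amp(|1⟩) = (0.05561 + 0.1525i):
new amp(|0⟩) = (0.99063)·a + (-0.136572i)·b = (0.9983 - 0.007595i)
new amp(|1⟩) = (-0.136572i)·a + (0.99063)·b = (0.05509 + 0.01632i)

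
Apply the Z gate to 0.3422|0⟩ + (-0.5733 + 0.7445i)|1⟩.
0.3422|0⟩ + (0.5733 - 0.7445i)|1⟩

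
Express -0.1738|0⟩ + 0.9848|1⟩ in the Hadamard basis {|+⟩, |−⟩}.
0.5735|+⟩ - 0.8193|−⟩

With |ψ⟩ = α|0⟩ + β|1⟩, the Hadamard-basis coefficients are ⟨+|ψ⟩ = (α + β)/√2 and ⟨−|ψ⟩ = (α − β)/√2.
Here α = -0.1738, β = 0.9848: (α + β)/√2 = 0.5735, (α − β)/√2 = -0.8193.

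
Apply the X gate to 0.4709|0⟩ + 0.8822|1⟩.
0.8822|0⟩ + 0.4709|1⟩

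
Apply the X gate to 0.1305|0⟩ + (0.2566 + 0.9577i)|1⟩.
(0.2566 + 0.9577i)|0⟩ + 0.1305|1⟩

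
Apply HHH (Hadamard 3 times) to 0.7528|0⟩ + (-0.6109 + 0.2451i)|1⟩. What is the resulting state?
(0.1003 + 0.1733i)|0⟩ + (0.9643 - 0.1733i)|1⟩

H² = I, so H^3 = H: a single Hadamard. With (a, b) = (0.7528, (-0.6109 + 0.2451i)), H gives ((a + b)/√2, (a − b)/√2) = ((0.1003 + 0.1733i), (0.9643 - 0.1733i)).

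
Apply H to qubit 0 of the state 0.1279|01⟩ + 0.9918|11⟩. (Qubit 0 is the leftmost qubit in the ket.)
0.7917|01⟩ - 0.6109|11⟩

H on qubit 0 mixes each pair of kets that differ only in qubit 0: amplitudes (a, b) of (|…0…⟩, |…1…⟩) become ((a + b)/√2, (a − b)/√2). Kets absent from the input have amplitude 0.
(|01⟩, |11⟩): (a, b) = (0.1279, 0.9918) → (0.7917, -0.6109)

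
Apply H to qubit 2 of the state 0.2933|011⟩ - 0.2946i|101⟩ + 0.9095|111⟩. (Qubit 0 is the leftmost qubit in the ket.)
0.2074|010⟩ - 0.2074|011⟩ - 0.2083i|100⟩ + 0.2083i|101⟩ + 0.6431|110⟩ - 0.6431|111⟩

H on qubit 2 mixes each pair of kets that differ only in qubit 2: amplitudes (a, b) of (|…0…⟩, |…1…⟩) become ((a + b)/√2, (a − b)/√2). Kets absent from the input have amplitude 0.
(|010⟩, |011⟩): (a, b) = (0, 0.2933) → (0.2074, -0.2074)
(|100⟩, |101⟩): (a, b) = (0, -0.2946i) → (-0.2083i, 0.2083i)
(|110⟩, |111⟩): (a, b) = (0, 0.9095) → (0.6431, -0.6431)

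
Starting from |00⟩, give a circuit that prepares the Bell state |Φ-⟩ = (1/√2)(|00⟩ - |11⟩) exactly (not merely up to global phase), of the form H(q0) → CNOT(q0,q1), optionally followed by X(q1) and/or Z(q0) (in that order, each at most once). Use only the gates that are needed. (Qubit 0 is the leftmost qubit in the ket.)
H(q0) → CNOT(q0,q1) → Z(q0)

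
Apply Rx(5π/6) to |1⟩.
-0.9659i|0⟩ + 0.2588|1⟩

Rx(5π/6) = [[cos(θ/2), −i·sin(θ/2)], [−i·sin(θ/2), cos(θ/2)]]; θ = 5π/6, cos(θ/2) ≈ 0.258819, sin(θ/2) ≈ 0.965926.
With a = amp(|0⟩) = 0 and b = amp(|1⟩) = 1:
new amp(|0⟩) = (0.258819)·a + (-0.965926i)·b = -0.9659i
new amp(|1⟩) = (-0.965926i)·a + (0.258819)·b = 0.2588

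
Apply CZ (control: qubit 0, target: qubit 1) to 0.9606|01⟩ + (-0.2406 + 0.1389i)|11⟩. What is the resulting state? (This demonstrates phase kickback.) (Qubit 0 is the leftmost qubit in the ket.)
0.9606|01⟩ + (0.2406 - 0.1389i)|11⟩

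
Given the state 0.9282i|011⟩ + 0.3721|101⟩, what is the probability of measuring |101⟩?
0.1385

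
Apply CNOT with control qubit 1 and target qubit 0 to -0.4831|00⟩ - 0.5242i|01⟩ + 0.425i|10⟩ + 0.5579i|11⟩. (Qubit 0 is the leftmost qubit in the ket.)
-0.4831|00⟩ + 0.5579i|01⟩ + 0.425i|10⟩ - 0.5242i|11⟩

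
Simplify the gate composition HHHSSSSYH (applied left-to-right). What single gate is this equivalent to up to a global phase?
Y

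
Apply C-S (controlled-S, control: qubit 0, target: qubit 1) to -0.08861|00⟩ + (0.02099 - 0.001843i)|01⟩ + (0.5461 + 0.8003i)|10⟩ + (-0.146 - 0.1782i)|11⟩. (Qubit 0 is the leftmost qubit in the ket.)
-0.08861|00⟩ + (0.02099 - 0.001843i)|01⟩ + (0.5461 + 0.8003i)|10⟩ + (0.1782 - 0.146i)|11⟩

C-S leaves the control-|0⟩ kets |00⟩, |01⟩ unchanged and applies S to qubit 1 on the control-|1⟩ pair (|10⟩, |11⟩).
S = [[1, 0], [0, i]].
With a = amp(|10⟩) = (0.5461 + 0.8003i) and b = amp(|11⟩) = (-0.146 - 0.1782i):
new amp(|10⟩) = (1)·a = (0.5461 + 0.8003i)
new amp(|11⟩) = (i)·b = (0.1782 - 0.146i)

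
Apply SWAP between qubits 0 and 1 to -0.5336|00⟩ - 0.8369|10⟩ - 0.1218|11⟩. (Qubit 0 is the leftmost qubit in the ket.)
-0.5336|00⟩ - 0.8369|01⟩ - 0.1218|11⟩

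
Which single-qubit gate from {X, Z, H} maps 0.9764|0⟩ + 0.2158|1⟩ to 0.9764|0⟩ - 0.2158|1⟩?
Z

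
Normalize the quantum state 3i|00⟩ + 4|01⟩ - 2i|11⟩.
0.5571i|00⟩ + 0.7428|01⟩ - 0.3714i|11⟩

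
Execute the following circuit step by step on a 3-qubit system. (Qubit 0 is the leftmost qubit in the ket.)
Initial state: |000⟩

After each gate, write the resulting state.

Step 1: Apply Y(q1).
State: i|010⟩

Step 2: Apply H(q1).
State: (1/√2)i|000⟩ - (1/√2)i|010⟩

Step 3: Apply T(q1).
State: (1/√2)i|000⟩ + (1/2 - (1/2)i)|010⟩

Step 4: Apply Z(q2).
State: (1/√2)i|000⟩ + (1/2 - (1/2)i)|010⟩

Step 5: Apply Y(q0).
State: -1/√2|100⟩ + (1/2 + (1/2)i)|110⟩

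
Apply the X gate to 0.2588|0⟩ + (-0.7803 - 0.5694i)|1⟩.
(-0.7803 - 0.5694i)|0⟩ + 0.2588|1⟩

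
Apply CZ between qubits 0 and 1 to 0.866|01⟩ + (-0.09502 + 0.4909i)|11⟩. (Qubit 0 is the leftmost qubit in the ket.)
0.866|01⟩ + (0.09502 - 0.4909i)|11⟩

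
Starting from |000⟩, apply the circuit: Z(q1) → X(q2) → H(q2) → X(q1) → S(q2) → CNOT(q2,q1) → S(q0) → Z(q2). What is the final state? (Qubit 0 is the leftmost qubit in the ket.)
(1/√2)i|001⟩ + 1/√2|010⟩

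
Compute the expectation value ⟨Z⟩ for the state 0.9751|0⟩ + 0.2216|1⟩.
0.9017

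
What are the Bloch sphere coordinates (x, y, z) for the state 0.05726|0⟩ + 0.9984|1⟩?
(0.1143, 0, -0.9935)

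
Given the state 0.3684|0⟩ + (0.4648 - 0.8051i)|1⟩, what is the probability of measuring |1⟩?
0.8642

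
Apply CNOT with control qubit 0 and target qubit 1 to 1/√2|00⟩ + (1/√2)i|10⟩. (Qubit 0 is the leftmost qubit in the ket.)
1/√2|00⟩ + (1/√2)i|11⟩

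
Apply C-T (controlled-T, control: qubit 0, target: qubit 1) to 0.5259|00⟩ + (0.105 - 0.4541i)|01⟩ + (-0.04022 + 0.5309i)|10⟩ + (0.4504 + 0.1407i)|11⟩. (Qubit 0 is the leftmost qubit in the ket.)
0.5259|00⟩ + (0.105 - 0.4541i)|01⟩ + (-0.04022 + 0.5309i)|10⟩ + (0.219 + 0.418i)|11⟩

C-T leaves the control-|0⟩ kets |00⟩, |01⟩ unchanged and applies T to qubit 1 on the control-|1⟩ pair (|10⟩, |11⟩).
T = [[1, 0], [0, (1/√2 + (1/√2)i)]].
With a = amp(|10⟩) = (-0.04022 + 0.5309i) and b = amp(|11⟩) = (0.4504 + 0.1407i):
new amp(|10⟩) = (1)·a = (-0.04022 + 0.5309i)
new amp(|11⟩) = (1/√2 + (1/√2)i)·b = (0.219 + 0.418i)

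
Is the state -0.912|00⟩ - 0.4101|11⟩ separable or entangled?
Entangled

Writing the state as a|00⟩ + b|01⟩ + c|10⟩ + d|11⟩, it is a product state iff ad − bc = 0.
Here (a, b, c, d) = (-0.912, 0, 0, -0.4101): ad − bc = (-0.912)(-0.4101) − (0)(0) = 0.374 ≠ 0, so the state is entangled.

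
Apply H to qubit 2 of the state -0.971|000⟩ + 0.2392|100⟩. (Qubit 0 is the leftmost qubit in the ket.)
-0.6866|000⟩ - 0.6866|001⟩ + 0.1691|100⟩ + 0.1691|101⟩

H on qubit 2 mixes each pair of kets that differ only in qubit 2: amplitudes (a, b) of (|…0…⟩, |…1…⟩) become ((a + b)/√2, (a − b)/√2). Kets absent from the input have amplitude 0.
(|000⟩, |001⟩): (a, b) = (-0.971, 0) → (-0.6866, -0.6866)
(|100⟩, |101⟩): (a, b) = (0.2392, 0) → (0.1691, 0.1691)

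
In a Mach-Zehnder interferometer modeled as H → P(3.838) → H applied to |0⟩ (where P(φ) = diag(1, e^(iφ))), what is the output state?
(0.1164 - 0.3207i)|0⟩ + (0.8836 + 0.3207i)|1⟩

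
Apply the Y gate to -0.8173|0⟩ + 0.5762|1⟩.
-0.5762i|0⟩ - 0.8173i|1⟩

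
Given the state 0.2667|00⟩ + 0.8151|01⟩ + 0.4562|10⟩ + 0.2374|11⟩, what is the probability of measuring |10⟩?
0.2081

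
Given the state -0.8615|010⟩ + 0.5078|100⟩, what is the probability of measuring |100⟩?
0.2579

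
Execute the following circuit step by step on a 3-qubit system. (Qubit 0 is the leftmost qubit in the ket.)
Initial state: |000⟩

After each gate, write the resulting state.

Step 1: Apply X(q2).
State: |001⟩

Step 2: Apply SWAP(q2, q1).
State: |010⟩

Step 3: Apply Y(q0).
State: i|110⟩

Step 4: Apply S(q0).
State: -|110⟩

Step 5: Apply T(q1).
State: (-1/√2 - (1/√2)i)|110⟩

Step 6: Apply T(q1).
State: -i|110⟩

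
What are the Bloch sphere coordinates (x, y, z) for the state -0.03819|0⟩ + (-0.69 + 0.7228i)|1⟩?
(0.0527, -0.05521, -0.9971)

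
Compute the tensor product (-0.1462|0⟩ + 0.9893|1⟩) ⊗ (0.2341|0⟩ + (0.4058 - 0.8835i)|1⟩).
-0.03423|00⟩ + (-0.05933 + 0.1292i)|01⟩ + 0.2316|10⟩ + (0.4015 - 0.874i)|11⟩

amp(|b₁b₂…⟩) = product of the factor amplitudes for bits b₁, b₂, …; only kets whose every factor amplitude is nonzero survive.
|00⟩: (-0.1462)(0.2341) = -0.03423
|01⟩: (-0.1462)(0.4058 - 0.8835i) = (-0.05933 + 0.1292i)
|10⟩: (0.9893)(0.2341) = 0.2316
|11⟩: (0.9893)(0.4058 - 0.8835i) = (0.4015 - 0.874i)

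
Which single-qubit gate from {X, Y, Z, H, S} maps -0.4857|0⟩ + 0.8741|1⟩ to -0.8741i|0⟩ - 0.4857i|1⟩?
Y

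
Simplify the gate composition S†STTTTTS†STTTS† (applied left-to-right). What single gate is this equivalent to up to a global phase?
S†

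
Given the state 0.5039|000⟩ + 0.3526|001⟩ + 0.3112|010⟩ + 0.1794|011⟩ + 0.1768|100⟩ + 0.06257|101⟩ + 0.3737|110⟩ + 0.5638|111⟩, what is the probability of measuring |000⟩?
0.2539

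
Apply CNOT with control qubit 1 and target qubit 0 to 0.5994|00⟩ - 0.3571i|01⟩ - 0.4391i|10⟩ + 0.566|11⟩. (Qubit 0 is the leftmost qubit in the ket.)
0.5994|00⟩ + 0.566|01⟩ - 0.4391i|10⟩ - 0.3571i|11⟩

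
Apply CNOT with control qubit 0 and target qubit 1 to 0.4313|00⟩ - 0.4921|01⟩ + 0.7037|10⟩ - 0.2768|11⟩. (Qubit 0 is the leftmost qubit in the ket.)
0.4313|00⟩ - 0.4921|01⟩ - 0.2768|10⟩ + 0.7037|11⟩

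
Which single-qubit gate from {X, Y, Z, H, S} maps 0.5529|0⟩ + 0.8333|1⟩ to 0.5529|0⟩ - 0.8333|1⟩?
Z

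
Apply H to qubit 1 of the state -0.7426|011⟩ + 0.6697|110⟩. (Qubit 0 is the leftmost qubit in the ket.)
-0.5251|001⟩ + 0.5251|011⟩ + 0.4735|100⟩ - 0.4735|110⟩

H on qubit 1 mixes each pair of kets that differ only in qubit 1: amplitudes (a, b) of (|…0…⟩, |…1…⟩) become ((a + b)/√2, (a − b)/√2). Kets absent from the input have amplitude 0.
(|001⟩, |011⟩): (a, b) = (0, -0.7426) → (-0.5251, 0.5251)
(|100⟩, |110⟩): (a, b) = (0, 0.6697) → (0.4735, -0.4735)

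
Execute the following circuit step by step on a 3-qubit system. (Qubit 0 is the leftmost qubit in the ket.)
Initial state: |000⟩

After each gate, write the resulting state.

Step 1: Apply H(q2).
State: 1/√2|000⟩ + 1/√2|001⟩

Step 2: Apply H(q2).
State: |000⟩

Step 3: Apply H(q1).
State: 1/√2|000⟩ + 1/√2|010⟩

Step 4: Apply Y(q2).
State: (1/√2)i|001⟩ + (1/√2)i|011⟩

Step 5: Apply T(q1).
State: (1/√2)i|001⟩ + (-1/2 + (1/2)i)|011⟩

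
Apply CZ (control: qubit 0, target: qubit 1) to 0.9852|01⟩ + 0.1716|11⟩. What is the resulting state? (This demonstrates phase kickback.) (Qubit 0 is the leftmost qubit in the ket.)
0.9852|01⟩ - 0.1716|11⟩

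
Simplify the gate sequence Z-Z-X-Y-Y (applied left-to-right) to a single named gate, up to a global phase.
X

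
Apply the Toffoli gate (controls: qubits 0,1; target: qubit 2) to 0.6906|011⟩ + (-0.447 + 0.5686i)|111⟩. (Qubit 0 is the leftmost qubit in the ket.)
0.6906|011⟩ + (-0.447 + 0.5686i)|110⟩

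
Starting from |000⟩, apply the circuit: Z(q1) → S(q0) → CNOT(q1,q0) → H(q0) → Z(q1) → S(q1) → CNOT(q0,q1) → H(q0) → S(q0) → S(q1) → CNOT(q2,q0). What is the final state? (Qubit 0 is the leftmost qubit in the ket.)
1/2|000⟩ + (1/2)i|010⟩ + (1/2)i|100⟩ + 1/2|110⟩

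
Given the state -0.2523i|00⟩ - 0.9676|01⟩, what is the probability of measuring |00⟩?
0.06366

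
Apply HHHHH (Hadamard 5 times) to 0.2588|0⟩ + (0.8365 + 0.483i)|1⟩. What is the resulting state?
(0.7745 + 0.3415i)|0⟩ + (-0.4085 - 0.3415i)|1⟩

H² = I, so H^5 = H: a single Hadamard. With (a, b) = (0.2588, (0.8365 + 0.483i)), H gives ((a + b)/√2, (a − b)/√2) = ((0.7745 + 0.3415i), (-0.4085 - 0.3415i)).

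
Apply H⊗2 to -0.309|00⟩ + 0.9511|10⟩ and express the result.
0.3211|00⟩ + 0.3211|01⟩ - 0.6301|10⟩ - 0.6301|11⟩

H⊗2 gives amp(|y⟩) = (1/2) Σ_x (−1)^(x·y) amp(|x⟩), where x·y is the number of positions in which both x and y have a 1.
|00⟩: (-0.309 + 0.9511)/2 = 0.3211
|01⟩: (-0.309 + 0.9511)/2 = 0.3211
|10⟩: (-0.309 - 0.9511)/2 = -0.6301
|11⟩: (-0.309 - 0.9511)/2 = -0.6301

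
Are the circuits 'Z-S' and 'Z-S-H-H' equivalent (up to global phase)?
Yes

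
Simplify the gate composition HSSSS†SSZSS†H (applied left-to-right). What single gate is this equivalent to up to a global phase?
X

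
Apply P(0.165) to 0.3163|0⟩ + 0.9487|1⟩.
0.3163|0⟩ + (0.9358 + 0.1558i)|1⟩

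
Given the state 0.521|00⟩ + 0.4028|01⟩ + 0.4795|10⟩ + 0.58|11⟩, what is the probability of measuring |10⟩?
0.2299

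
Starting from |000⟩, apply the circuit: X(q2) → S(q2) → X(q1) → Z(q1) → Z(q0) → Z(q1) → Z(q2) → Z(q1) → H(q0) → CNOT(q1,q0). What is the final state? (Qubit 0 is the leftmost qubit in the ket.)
(1/√2)i|011⟩ + (1/√2)i|111⟩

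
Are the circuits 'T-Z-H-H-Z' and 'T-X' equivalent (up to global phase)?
No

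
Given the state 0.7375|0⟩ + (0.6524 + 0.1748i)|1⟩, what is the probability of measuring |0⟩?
0.5439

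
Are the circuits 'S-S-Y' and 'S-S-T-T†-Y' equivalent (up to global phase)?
Yes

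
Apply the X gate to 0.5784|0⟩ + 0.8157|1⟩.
0.8157|0⟩ + 0.5784|1⟩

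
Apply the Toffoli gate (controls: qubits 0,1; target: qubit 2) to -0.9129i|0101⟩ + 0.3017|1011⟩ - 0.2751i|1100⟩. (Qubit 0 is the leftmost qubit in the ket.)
-0.9129i|0101⟩ + 0.3017|1011⟩ - 0.2751i|1110⟩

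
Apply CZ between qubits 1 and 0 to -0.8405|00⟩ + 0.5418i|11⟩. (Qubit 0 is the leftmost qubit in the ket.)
-0.8405|00⟩ - 0.5418i|11⟩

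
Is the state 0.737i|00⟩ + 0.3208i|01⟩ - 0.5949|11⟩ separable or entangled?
Entangled

Writing the state as a|00⟩ + b|01⟩ + c|10⟩ + d|11⟩, it is a product state iff ad − bc = 0.
Here (a, b, c, d) = (0.737i, 0.3208i, 0, -0.5949): ad − bc = (0.737i)(-0.5949) − (0.3208i)(0) = -0.4384i ≠ 0, so the state is entangled.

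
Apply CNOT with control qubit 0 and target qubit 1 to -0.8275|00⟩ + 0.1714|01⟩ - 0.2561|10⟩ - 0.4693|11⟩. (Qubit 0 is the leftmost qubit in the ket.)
-0.8275|00⟩ + 0.1714|01⟩ - 0.4693|10⟩ - 0.2561|11⟩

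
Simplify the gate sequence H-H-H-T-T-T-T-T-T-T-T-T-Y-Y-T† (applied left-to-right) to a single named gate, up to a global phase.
H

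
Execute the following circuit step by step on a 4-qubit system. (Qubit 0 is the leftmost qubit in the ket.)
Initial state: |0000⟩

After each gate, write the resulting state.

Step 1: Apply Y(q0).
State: i|1000⟩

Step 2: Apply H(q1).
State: (1/√2)i|1000⟩ + (1/√2)i|1100⟩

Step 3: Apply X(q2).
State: (1/√2)i|1010⟩ + (1/√2)i|1110⟩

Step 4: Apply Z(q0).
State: -(1/√2)i|1010⟩ - (1/√2)i|1110⟩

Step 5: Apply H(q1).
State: -i|1010⟩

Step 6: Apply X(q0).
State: -i|0010⟩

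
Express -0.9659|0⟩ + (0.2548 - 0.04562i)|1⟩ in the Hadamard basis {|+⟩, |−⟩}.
(-0.5028 - 0.03226i)|+⟩ + (-0.8632 + 0.03226i)|−⟩

With |ψ⟩ = α|0⟩ + β|1⟩, the Hadamard-basis coefficients are ⟨+|ψ⟩ = (α + β)/√2 and ⟨−|ψ⟩ = (α − β)/√2.
Here α = -0.9659, β = (0.2548 - 0.04562i): (α + β)/√2 = (-0.5028 - 0.03226i), (α − β)/√2 = (-0.8632 + 0.03226i).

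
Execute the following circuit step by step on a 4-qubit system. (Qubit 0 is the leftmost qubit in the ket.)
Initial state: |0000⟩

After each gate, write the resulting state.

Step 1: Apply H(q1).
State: 1/√2|0000⟩ + 1/√2|0100⟩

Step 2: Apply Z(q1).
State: 1/√2|0000⟩ - 1/√2|0100⟩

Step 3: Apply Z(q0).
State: 1/√2|0000⟩ - 1/√2|0100⟩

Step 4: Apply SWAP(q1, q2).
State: 1/√2|0000⟩ - 1/√2|0010⟩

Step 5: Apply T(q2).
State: 1/√2|0000⟩ + (-1/2 - (1/2)i)|0010⟩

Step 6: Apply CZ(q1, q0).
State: 1/√2|0000⟩ + (-1/2 - (1/2)i)|0010⟩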